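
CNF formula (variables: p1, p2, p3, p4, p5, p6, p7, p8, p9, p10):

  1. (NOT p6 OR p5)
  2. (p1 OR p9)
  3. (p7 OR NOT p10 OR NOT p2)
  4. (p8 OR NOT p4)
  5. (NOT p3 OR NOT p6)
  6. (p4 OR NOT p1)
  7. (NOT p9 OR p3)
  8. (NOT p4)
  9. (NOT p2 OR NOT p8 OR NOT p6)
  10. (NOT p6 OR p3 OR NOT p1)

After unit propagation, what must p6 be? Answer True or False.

(NOT p4) is a unit clause: p4 = False.
(NOT p1 OR p4) with p4 = False leaves only NOT p1, so p1 = False.
From (p9 OR p1) and p1 = False: p9 = True.
In (p3 OR NOT p9), NOT p9 is now false; p3 must hold, so p3 = True.
(NOT p6 OR NOT p3): since p3 = True, the clause reduces to (NOT p6). p6 = False.

False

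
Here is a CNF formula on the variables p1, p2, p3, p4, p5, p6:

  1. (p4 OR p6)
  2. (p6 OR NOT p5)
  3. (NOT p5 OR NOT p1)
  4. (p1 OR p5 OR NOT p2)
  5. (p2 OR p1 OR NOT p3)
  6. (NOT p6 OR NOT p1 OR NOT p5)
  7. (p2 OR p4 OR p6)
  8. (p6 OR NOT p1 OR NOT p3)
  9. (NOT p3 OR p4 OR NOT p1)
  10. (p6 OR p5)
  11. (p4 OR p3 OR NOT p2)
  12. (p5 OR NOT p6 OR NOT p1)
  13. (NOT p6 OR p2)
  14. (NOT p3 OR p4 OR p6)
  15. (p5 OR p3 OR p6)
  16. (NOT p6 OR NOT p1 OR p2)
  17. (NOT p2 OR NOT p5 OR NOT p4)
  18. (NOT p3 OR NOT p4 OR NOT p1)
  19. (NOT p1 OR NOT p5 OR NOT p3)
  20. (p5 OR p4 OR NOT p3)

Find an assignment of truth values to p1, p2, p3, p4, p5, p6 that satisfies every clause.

p1 = F  p2 = T  p3 = T  p4 = F  p5 = T  p6 = T

Check each clause:
  1. (p6 OR p4) — p6 is true.
  2. (p6 OR NOT p5) — p6 is true.
  3. (NOT p5 OR NOT p1) — NOT p1 is true.
  4. (p1 OR p5 OR NOT p2) — p5 is true.
  5. (p2 OR p1 OR NOT p3) — p2 is true.
  6. (NOT p6 OR NOT p1 OR NOT p5) — NOT p1 is true.
  7. (p6 OR p2 OR p4) — p2 is true.
  8. (NOT p3 OR p6 OR NOT p1) — NOT p1 is true.
  9. (p4 OR NOT p3 OR NOT p1) — NOT p1 is true.
  10. (p6 OR p5) — p5 is true.
  11. (NOT p2 OR p3 OR p4) — p3 is true.
  12. (NOT p1 OR NOT p6 OR p5) — p5 is true.
  13. (NOT p6 OR p2) — p2 is true.
  14. (p4 OR NOT p3 OR p6) — p6 is true.
  15. (p5 OR p6 OR p3) — p3 is true.
  16. (NOT p1 OR NOT p6 OR p2) — p2 is true.
  17. (NOT p5 OR NOT p4 OR NOT p2) — NOT p4 is true.
  18. (NOT p3 OR NOT p4 OR NOT p1) — NOT p4 is true.
  19. (NOT p3 OR NOT p5 OR NOT p1) — NOT p1 is true.
  20. (p4 OR p5 OR NOT p3) — p5 is true.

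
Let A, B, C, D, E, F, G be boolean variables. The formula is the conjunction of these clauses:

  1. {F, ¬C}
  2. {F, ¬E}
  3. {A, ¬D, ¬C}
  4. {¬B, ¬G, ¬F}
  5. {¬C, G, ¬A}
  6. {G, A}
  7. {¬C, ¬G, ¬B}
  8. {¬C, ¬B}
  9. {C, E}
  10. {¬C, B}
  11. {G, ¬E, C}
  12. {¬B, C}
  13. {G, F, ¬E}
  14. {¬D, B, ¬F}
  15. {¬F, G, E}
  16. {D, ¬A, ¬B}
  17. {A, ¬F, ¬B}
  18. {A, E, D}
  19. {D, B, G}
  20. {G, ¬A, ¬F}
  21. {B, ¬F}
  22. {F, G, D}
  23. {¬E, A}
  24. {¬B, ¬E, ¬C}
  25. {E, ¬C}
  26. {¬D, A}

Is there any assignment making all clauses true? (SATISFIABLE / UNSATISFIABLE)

UNSATISFIABLE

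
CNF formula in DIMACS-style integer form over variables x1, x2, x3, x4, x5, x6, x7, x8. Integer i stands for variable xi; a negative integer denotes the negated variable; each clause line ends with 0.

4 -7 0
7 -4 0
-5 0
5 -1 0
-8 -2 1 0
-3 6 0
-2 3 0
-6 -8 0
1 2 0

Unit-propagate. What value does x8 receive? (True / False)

(!x5) stands alone — x5 = False.
(x5 || !x1): since x5 = False, the clause reduces to (!x1). x1 = False.
(x2 || x1) with x1 = False leaves only x2, so x2 = True.
(!x8 || !x2 || x1) with x1 = False, x2 = True leaves only !x8, so x8 = False.

False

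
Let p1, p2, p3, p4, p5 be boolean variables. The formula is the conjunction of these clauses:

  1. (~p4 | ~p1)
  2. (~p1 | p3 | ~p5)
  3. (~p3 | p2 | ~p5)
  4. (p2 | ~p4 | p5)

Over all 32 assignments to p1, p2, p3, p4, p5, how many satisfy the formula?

Split on p5, then p1.
  p5=1, p1=1: remaining (p2,p3,p4) ∈ {(1,1,0)} — 1.
  p5=1, p1=0: p4 free; 3 ways for (p2,p3) × 2^1 = 6.
  p5=0, p1=1: remaining (p2,p3,p4) ∈ {(0,0,0); (0,1,0); (1,0,0); (1,1,0)} — 4.
  p5=0, p1=0: p3 free; 3 ways for (p2,p4) × 2^1 = 6.
Total: 1 + 6 + 4 + 6 = 17.

17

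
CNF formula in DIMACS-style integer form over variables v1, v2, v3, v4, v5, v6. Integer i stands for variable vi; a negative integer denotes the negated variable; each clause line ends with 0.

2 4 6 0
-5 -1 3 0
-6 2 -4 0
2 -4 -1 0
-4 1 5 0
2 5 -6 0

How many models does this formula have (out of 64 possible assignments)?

Split on v2, then v4.
  v2=1, v4=1: v6 free; 5 ways for (v1,v3,v5) × 2^1 = 10.
  v2=1, v4=0: v6 free; 7 ways for (v1,v3,v5) × 2^1 = 14.
  v2=0, v4=1: remaining (v1,v3,v5,v6) ∈ {(0,0,1,0); (0,1,1,0)} — 2.
  v2=0, v4=0: remaining (v1,v3,v5,v6) ∈ {(0,0,1,1); (0,1,1,1); (1,1,1,1)} — 3.
Total: 10 + 14 + 2 + 3 = 29.

29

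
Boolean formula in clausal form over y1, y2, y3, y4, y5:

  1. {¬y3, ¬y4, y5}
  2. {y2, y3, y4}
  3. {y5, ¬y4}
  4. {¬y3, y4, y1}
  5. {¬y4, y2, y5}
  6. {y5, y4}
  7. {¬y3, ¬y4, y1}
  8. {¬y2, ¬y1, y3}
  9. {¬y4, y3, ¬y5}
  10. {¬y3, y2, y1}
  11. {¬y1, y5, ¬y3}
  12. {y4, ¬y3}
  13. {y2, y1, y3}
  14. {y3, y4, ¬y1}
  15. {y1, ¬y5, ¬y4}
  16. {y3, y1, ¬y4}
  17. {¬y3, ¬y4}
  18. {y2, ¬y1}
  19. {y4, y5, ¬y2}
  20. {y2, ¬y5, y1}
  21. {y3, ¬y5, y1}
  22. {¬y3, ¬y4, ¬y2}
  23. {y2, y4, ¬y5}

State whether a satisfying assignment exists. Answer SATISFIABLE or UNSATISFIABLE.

y4 = True:
  propagation gives y5=True, y3=True; an empty clause results — contradiction.
y4 = False:
  propagation gives y5=True, y3=False, y2=True, y1=False; an empty clause results — contradiction.
Every branch closes, so no satisfying assignment exists.

UNSATISFIABLE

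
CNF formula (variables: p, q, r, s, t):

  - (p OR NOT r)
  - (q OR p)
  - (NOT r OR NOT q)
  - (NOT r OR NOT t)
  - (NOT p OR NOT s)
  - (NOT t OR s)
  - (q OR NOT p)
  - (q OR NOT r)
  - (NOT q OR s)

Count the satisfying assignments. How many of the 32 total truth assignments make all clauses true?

2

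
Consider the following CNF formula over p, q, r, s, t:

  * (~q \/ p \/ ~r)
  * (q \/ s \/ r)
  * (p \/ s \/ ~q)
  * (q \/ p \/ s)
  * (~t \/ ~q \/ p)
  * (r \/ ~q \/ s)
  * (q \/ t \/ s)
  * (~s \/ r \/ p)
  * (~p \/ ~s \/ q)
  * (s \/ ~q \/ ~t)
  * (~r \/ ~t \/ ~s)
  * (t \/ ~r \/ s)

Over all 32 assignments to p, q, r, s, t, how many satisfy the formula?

The models are:
  p=F q=F r=T s=T t=F
  p=T q=F r=T s=F t=T
  p=T q=T r=F s=T t=F
  p=T q=T r=F s=T t=T
  p=T q=T r=T s=T t=F
Count: 5.

5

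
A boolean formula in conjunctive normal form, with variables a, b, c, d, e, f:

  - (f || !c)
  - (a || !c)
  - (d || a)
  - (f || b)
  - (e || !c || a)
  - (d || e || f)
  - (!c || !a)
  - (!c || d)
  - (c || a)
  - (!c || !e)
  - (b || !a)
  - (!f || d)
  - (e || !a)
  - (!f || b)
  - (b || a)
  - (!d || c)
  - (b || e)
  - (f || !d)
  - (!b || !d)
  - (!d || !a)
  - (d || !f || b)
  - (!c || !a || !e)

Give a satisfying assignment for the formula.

a=1, b=1, c=0, d=0, e=1, f=0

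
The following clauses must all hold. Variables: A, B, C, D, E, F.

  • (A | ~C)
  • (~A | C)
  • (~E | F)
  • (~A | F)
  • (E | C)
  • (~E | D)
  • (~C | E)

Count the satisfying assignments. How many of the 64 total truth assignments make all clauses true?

The models are:
  A=F B=F C=F D=T E=T F=T
  A=F B=T C=F D=T E=T F=T
  A=T B=F C=T D=T E=T F=T
  A=T B=T C=T D=T E=T F=T
That's 4 in total.

4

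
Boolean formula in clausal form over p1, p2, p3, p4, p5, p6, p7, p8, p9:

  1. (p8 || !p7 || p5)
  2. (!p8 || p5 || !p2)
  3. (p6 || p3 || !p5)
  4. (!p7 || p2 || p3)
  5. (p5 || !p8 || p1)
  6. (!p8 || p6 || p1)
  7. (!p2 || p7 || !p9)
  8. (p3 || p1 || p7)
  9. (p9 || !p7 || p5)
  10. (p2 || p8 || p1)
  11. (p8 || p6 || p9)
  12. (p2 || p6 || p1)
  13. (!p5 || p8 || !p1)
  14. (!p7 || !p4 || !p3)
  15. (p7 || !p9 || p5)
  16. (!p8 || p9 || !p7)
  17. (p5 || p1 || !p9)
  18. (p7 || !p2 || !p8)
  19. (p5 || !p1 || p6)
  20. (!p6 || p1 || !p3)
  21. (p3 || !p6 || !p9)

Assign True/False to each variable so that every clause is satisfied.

Branch on p1: take p1 = True.
Try p2 = False.
Set p3 = True and propagate.
The remaining clauses are satisfied by p4 = True, p5 = False, p6 = True, p7 = False, p8 = False, p9 = False.
Every clause has at least one true literal under this assignment.

p1 = T, p2 = F, p3 = T, p4 = T, p5 = F, p6 = T, p7 = F, p8 = F, p9 = F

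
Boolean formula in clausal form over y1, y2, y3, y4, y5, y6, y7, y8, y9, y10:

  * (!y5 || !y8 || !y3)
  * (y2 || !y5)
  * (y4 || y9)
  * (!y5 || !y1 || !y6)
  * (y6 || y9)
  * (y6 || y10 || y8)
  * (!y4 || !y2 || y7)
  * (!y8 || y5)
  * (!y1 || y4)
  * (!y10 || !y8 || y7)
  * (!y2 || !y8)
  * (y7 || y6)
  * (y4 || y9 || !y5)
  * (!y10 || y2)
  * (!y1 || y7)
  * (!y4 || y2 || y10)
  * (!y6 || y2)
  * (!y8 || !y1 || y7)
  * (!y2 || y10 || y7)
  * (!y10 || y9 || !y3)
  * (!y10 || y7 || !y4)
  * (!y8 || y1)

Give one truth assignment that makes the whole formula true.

y3 occurs only negated in the remaining clauses — set y3 = False.
y7 occurs only positively in the remaining clauses — set y7 = True.
Try y1 = False.
  then y8 is forced to False.
Branch on y2: take y2 = True.
Set y4 = False and propagate.
  then y9 is forced to True.
The remaining clauses are satisfied by y5 = True, y6 = True, y10 = True.
Check each clause:
  1. (!y3 || !y5 || !y8) — !y8 is true.
  2. (!y5 || y2) — y2 is true.
  3. (y9 || y4) — y9 is true.
  4. (!y5 || !y6 || !y1) — !y1 is true.
  5. (y9 || y6) — y9 is true.
  6. (y8 || y6 || y10) — y10 is true.
  7. (y7 || !y2 || !y4) — !y4 is true.
  8. (!y8 || y5) — !y8 is true.
  9. (!y1 || y4) — !y1 is true.
  10. (y7 || !y10 || !y8) — !y8 is true.
  11. (!y8 || !y2) — !y8 is true.
  12. (y7 || y6) — y6 is true.
  13. (!y5 || y4 || y9) — y9 is true.
  14. (!y10 || y2) — y2 is true.
  15. (y7 || !y1) — !y1 is true.
  16. (!y4 || y10 || y2) — y10 is true.
  17. (y2 || !y6) — y2 is true.
  18. (y7 || !y8 || !y1) — !y8 is true.
  19. (y7 || !y2 || y10) — y10 is true.
  20. (!y3 || y9 || !y10) — y9 is true.
  21. (y7 || !y4 || !y10) — !y4 is true.
  22. (y1 || !y8) — !y8 is true.

y1=F, y2=T, y3=F, y4=F, y5=T, y6=T, y7=T, y8=F, y9=T, y10=T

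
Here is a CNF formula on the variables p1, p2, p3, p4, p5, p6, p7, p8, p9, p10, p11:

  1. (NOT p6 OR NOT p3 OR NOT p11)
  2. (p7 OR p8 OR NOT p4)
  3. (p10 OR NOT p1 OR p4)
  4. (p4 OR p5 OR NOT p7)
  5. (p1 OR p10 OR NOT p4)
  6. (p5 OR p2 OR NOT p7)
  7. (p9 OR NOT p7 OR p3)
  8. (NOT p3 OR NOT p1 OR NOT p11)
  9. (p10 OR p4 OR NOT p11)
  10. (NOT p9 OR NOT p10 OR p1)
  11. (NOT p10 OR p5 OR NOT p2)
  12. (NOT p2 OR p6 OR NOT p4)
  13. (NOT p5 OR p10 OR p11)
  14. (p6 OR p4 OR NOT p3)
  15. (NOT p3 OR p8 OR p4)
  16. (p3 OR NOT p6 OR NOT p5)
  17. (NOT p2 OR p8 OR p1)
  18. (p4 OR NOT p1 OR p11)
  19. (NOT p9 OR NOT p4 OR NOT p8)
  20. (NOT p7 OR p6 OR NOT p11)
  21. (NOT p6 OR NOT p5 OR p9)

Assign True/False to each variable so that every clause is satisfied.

Try p1 = False.
Try p2 = False.
Try p3 = False.
For the remaining variables, p4 = False, p5 = False, p6 = False, p7 = False, p8 = False, p9 = True, p10 = False, p11 = False works.
Check each clause:
  1. (NOT p6 OR NOT p11 OR NOT p3) — NOT p3 is true.
  2. (NOT p4 OR p7 OR p8) — NOT p4 is true.
  3. (p4 OR p10 OR NOT p1) — NOT p1 is true.
  4. (p5 OR p4 OR NOT p7) — NOT p7 is true.
  5. (p10 OR p1 OR NOT p4) — NOT p4 is true.
  6. (p5 OR NOT p7 OR p2) — NOT p7 is true.
  7. (p3 OR NOT p7 OR p9) — NOT p7 is true.
  8. (NOT p1 OR NOT p11 OR NOT p3) — NOT p11 is true.
  9. (p10 OR NOT p11 OR p4) — NOT p11 is true.
  10. (NOT p10 OR NOT p9 OR p1) — NOT p10 is true.
  11. (NOT p10 OR NOT p2 OR p5) — NOT p2 is true.
  12. (NOT p4 OR p6 OR NOT p2) — NOT p4 is true.
  13. (p11 OR p10 OR NOT p5) — NOT p5 is true.
  14. (p4 OR p6 OR NOT p3) — NOT p3 is true.
  15. (NOT p3 OR p4 OR p8) — NOT p3 is true.
  16. (p3 OR NOT p5 OR NOT p6) — NOT p6 is true.
  17. (NOT p2 OR p1 OR p8) — NOT p2 is true.
  18. (p4 OR p11 OR NOT p1) — NOT p1 is true.
  19. (NOT p9 OR NOT p4 OR NOT p8) — NOT p8 is true.
  20. (p6 OR NOT p7 OR NOT p11) — NOT p7 is true.
  21. (p9 OR NOT p5 OR NOT p6) — p9 is true.

p1 = F, p2 = F, p3 = F, p4 = F, p5 = F, p6 = F, p7 = F, p8 = F, p9 = T, p10 = F, p11 = F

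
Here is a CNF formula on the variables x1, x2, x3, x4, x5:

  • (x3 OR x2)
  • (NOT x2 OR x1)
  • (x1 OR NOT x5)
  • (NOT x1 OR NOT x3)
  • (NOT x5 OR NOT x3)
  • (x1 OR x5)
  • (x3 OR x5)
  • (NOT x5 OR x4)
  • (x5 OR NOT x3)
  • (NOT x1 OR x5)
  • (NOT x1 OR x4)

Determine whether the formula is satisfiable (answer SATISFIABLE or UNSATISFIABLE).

x4 occurs only positively in the remaining clauses — set x4 = True.
Set x1 = True and propagate.
  then x3 is forced to False.
  then x2 is forced to True.
  then x5 is forced to True.
So x1=T, x2=T, x3=F, x4=T, x5=T is a satisfying assignment.

SATISFIABLE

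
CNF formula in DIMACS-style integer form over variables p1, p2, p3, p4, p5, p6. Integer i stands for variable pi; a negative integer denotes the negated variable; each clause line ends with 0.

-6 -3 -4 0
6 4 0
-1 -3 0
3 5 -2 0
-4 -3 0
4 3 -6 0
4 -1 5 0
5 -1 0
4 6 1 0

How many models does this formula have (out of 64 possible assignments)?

14

Case analysis on p4 and p3:
  p4=T, p3=T: a clause becomes empty — 0.
  p4=T, p3=F: p6 free; 5 ways for (p1,p2,p5) × 2^1 = 10.
  p4=F, p3=T: remaining (p1,p2,p5,p6) ∈ {(F,F,F,T); (F,F,T,T); (F,T,F,T); (F,T,T,T)} — 4.
  p4=F, p3=F: a clause becomes empty — 0.
Total: 0 + 10 + 4 + 0 = 14.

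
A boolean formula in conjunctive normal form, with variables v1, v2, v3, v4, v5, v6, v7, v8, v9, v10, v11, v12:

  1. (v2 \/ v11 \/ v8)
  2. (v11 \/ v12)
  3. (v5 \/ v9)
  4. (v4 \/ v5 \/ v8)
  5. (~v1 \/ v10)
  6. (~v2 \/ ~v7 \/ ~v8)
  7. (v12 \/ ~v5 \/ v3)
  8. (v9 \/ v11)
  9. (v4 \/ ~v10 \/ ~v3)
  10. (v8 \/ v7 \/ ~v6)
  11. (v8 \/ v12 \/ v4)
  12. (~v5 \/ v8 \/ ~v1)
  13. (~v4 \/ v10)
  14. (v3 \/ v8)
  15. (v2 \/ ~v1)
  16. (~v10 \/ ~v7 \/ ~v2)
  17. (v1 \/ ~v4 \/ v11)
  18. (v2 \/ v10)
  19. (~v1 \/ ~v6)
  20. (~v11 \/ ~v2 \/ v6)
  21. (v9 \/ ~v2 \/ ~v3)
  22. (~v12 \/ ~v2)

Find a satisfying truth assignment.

Branch on v1: take v1 = False.
For the remaining variables, v2 = False, v3 = True, v4 = True, v5 = True, v6 = False, v7 = True, v8 = True, v9 = False, v10 = True, v11 = True, v12 = False works.
Check each clause:
  1. (v11 \/ v2 \/ v8) — v8 is true.
  2. (v12 \/ v11) — v11 is true.
  3. (v5 \/ v9) — v5 is true.
  4. (v8 \/ v5 \/ v4) — v8 is true.
  5. (~v1 \/ v10) — v10 is true.
  6. (~v8 \/ ~v7 \/ ~v2) — ~v2 is true.
  7. (v3 \/ ~v5 \/ v12) — v3 is true.
  8. (v11 \/ v9) — v11 is true.
  9. (v4 \/ ~v3 \/ ~v10) — v4 is true.
  10. (v8 \/ v7 \/ ~v6) — v8 is true.
  11. (v12 \/ v4 \/ v8) — v8 is true.
  12. (~v5 \/ ~v1 \/ v8) — v8 is true.
  13. (v10 \/ ~v4) — v10 is true.
  14. (v8 \/ v3) — v8 is true.
  15. (~v1 \/ v2) — ~v1 is true.
  16. (~v2 \/ ~v10 \/ ~v7) — ~v2 is true.
  17. (v11 \/ ~v4 \/ v1) — v11 is true.
  18. (v2 \/ v10) — v10 is true.
  19. (~v1 \/ ~v6) — ~v6 is true.
  20. (v6 \/ ~v2 \/ ~v11) — ~v2 is true.
  21. (v9 \/ ~v2 \/ ~v3) — ~v2 is true.
  22. (~v2 \/ ~v12) — ~v12 is true.

v1=False  v2=False  v3=True  v4=True  v5=True  v6=False  v7=True  v8=True  v9=False  v10=True  v11=True  v12=False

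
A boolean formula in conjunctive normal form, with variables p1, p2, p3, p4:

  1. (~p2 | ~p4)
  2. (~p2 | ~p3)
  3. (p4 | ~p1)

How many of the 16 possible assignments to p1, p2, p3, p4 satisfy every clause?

7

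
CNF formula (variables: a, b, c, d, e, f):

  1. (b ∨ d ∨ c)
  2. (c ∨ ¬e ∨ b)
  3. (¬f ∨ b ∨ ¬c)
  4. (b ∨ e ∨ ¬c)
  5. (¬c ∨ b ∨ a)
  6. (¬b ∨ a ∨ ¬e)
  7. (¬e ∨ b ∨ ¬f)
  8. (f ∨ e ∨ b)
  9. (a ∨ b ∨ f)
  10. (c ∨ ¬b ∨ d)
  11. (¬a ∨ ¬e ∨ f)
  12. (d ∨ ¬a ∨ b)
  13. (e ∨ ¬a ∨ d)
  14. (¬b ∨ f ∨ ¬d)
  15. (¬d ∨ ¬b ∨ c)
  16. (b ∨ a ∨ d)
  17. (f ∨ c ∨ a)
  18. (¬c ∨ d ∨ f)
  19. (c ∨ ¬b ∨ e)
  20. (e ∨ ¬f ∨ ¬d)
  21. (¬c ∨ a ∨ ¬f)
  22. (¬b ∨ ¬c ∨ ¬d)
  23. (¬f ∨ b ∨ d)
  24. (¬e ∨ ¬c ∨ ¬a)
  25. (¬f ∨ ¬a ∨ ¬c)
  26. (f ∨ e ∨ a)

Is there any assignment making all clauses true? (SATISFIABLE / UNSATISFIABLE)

UNSATISFIABLE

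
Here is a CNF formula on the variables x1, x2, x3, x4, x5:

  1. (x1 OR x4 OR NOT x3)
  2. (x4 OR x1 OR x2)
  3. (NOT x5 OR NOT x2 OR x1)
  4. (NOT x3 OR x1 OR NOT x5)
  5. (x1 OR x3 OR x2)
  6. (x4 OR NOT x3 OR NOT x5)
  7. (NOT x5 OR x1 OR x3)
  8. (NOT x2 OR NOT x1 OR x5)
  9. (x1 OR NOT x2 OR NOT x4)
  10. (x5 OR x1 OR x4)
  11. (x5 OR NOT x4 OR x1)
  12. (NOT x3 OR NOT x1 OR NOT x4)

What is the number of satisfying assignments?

7

Satisfying assignments:
  x1=T x2=F x3=F x4=F x5=F
  x1=T x2=F x3=F x4=F x5=T
  x1=T x2=F x3=F x4=T x5=F
  x1=T x2=F x3=F x4=T x5=T
  x1=T x2=F x3=T x4=F x5=F
  x1=T x2=T x3=F x4=F x5=T
  x1=T x2=T x3=F x4=T x5=T
Count: 7.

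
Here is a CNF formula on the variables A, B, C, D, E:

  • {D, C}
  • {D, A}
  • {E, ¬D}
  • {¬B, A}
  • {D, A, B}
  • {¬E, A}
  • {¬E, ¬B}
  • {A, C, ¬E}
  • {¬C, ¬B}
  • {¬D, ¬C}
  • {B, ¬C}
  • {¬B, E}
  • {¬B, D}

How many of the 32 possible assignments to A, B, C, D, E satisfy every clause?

The models are:
  A=1 B=0 C=0 D=1 E=1
Count: 1.

1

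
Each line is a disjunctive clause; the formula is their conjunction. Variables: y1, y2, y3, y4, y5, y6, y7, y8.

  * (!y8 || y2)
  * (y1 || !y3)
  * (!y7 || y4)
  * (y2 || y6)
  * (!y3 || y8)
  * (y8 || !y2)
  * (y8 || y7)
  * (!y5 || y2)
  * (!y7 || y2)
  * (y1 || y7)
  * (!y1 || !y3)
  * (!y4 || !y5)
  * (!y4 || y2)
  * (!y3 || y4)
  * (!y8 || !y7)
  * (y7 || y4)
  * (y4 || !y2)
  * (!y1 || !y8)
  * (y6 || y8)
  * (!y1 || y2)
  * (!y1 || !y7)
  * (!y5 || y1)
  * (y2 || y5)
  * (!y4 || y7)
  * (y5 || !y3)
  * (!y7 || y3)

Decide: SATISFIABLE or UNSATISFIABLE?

UNSATISFIABLE

y2 = True:
  propagation gives y8=True, y7=False, y1=True; an empty clause results — contradiction.
y2 = False:
  propagation gives y8=False, y6=True, y3=False, y7=True; an empty clause results — contradiction.
Every branch closes, so no satisfying assignment exists.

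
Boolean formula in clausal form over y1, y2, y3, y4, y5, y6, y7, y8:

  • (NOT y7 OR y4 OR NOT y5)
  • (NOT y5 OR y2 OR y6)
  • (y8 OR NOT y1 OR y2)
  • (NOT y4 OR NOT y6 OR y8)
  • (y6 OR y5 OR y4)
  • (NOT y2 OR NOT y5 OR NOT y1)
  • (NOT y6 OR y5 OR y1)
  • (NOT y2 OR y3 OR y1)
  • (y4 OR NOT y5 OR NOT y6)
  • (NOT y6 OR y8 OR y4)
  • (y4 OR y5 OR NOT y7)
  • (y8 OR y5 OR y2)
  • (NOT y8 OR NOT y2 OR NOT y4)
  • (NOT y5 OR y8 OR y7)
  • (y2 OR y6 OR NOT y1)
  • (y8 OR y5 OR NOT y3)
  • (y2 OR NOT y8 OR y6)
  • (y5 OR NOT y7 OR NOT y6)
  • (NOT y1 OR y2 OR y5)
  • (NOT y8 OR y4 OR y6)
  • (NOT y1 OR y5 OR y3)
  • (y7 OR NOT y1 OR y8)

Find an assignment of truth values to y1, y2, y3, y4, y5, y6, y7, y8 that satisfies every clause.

Try y1 = False.
Try y2 = False.
Branch on y3: take y3 = True.
For the remaining variables, y4 = True, y5 = True, y6 = True, y7 = True, y8 = True works.

y1=F, y2=F, y3=T, y4=T, y5=T, y6=T, y7=T, y8=T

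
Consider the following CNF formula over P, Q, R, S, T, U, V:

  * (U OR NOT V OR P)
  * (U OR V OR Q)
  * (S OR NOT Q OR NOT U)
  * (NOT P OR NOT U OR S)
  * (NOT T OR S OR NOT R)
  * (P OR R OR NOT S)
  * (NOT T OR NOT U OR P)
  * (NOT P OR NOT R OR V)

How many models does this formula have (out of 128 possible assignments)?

Split on P, then U.
  P=T, U=T: Q, T free; 3 ways for (R,S,V) × 2^2 = 12.
  P=T, U=F: 18 of the 32 assignments to (Q,R,S,T,V) work.
  P=F, U=T: V free; 4 ways for (Q,R,S,T) × 2^1 = 8.
  P=F, U=F: 5 of the 32 assignments to (Q,R,S,T,V) work.
Total: 12 + 18 + 8 + 5 = 43.

43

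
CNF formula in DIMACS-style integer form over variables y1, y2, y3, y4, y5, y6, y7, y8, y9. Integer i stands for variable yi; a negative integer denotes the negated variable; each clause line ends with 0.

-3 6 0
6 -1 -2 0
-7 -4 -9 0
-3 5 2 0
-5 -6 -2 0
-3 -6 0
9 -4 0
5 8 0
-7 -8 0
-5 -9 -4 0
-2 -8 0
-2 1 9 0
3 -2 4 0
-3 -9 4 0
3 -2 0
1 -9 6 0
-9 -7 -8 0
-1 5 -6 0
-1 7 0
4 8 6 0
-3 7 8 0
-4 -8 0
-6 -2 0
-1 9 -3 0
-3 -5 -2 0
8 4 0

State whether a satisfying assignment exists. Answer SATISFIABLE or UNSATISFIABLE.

SATISFIABLE

Branch on y1: take y1 = False.
The remaining clauses are satisfied by y2 = False, y3 = False, y4 = False, y5 = True, y6 = False, y7 = False, y8 = True, y9 = False.
So y1=0  y2=0  y3=0  y4=0  y5=1  y6=0  y7=0  y8=1  y9=0 is a satisfying assignment.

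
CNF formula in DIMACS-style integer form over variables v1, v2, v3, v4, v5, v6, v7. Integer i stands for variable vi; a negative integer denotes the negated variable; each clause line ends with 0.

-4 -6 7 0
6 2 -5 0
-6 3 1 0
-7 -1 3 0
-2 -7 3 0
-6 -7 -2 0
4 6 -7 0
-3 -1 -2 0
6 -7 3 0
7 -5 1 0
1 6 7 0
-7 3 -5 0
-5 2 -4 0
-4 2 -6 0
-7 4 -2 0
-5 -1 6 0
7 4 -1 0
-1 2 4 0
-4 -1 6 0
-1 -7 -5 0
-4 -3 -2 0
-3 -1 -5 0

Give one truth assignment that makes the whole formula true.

v1=F, v2=F, v3=T, v4=F, v5=T, v6=T, v7=T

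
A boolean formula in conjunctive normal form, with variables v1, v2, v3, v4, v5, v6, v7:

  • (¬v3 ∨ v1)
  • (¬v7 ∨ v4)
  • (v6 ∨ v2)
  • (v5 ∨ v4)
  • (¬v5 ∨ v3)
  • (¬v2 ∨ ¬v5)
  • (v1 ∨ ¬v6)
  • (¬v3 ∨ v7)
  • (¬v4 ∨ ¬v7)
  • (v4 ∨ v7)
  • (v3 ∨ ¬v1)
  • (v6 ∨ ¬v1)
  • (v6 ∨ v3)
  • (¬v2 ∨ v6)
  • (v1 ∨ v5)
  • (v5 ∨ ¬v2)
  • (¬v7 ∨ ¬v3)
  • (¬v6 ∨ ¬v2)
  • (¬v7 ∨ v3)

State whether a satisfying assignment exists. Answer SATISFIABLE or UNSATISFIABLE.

UNSATISFIABLE

v3 = True:
  propagation gives v1=True, v7=True; an empty clause results — contradiction.
v3 = False:
  propagation gives v5=False, v4=True, v7=False, v1=False; an empty clause results — contradiction.
Every branch closes, so no satisfying assignment exists.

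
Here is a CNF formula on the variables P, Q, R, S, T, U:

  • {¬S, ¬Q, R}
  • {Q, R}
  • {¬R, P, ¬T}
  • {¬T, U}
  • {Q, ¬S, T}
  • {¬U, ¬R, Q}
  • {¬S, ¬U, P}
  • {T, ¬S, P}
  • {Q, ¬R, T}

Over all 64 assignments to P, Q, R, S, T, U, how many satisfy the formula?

14

Case analysis on Q and R:
  Q=1, R=1: 8 of the 16 assignments to (P,S,T,U) work.
  Q=1, R=0: P free; 3 ways for (S,T,U) × 2^1 = 6.
  Q=0, R=1: a clause becomes empty — 0.
  Q=0, R=0: a clause becomes empty — 0.
Total: 8 + 6 + 0 + 0 = 14.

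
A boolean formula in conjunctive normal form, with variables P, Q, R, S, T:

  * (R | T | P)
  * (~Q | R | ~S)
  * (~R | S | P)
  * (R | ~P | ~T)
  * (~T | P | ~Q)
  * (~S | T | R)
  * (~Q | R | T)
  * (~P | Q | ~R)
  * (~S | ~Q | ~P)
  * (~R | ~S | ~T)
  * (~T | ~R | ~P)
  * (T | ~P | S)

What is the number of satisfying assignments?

Satisfying assignments:
  P=0 Q=0 R=0 S=0 T=1
  P=0 Q=0 R=0 S=1 T=1
  P=0 Q=0 R=1 S=1 T=0
  P=0 Q=1 R=1 S=1 T=0
That's 4 in total.

4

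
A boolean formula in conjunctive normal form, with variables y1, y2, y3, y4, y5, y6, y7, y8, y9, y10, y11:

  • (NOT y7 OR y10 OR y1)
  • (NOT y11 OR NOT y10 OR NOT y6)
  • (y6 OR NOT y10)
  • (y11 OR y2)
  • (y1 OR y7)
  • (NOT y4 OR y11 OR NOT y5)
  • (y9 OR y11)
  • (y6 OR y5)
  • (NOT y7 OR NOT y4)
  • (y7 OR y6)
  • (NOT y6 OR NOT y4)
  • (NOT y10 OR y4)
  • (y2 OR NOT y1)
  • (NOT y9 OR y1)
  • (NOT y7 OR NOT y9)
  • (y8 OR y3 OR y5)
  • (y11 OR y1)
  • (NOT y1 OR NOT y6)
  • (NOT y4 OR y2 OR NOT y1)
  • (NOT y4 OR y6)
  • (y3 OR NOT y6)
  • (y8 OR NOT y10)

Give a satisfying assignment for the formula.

y1 = T  y2 = T  y3 = T  y4 = F  y5 = T  y6 = F  y7 = T  y8 = F  y9 = F  y10 = F  y11 = T

y2 occurs only positively in the remaining clauses — set y2 = True.
y3 occurs only positively in the remaining clauses — set y3 = True.
Set y1 = True and propagate.
  then y6 is forced to False.
  then y10 is forced to False.
  then y5 is forced to True.
  then y7 is forced to True.
  then y4 is forced to False.
  then y9 is forced to False.
  then y11 is forced to True.
y8 is now unconstrained; take y8 = False.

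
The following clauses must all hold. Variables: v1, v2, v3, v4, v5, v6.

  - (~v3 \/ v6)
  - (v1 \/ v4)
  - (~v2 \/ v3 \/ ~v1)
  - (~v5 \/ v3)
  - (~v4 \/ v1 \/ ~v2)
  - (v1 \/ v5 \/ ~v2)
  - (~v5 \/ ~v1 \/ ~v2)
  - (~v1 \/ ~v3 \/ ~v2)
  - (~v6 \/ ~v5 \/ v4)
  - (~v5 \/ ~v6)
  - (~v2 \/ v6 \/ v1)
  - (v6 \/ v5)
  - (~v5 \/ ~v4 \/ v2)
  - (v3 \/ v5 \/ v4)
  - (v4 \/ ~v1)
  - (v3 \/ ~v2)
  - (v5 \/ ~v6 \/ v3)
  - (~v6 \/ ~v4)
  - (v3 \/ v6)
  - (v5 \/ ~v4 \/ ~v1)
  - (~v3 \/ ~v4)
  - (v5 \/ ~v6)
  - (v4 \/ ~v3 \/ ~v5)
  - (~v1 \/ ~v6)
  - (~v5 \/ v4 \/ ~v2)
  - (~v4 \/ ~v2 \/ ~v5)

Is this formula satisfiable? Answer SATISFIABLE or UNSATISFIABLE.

UNSATISFIABLE

v5 = True:
  propagation gives v3=True, v6=True; an empty clause results — contradiction.
v5 = False:
  propagation gives v6=True; an empty clause results — contradiction.
Every branch closes, so no satisfying assignment exists.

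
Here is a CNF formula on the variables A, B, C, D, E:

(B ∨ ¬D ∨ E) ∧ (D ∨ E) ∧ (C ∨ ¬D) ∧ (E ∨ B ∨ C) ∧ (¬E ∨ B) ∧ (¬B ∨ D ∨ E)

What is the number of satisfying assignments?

8

Satisfying assignments:
  A=0 B=1 C=0 D=0 E=1
  A=0 B=1 C=1 D=0 E=1
  A=0 B=1 C=1 D=1 E=0
  A=0 B=1 C=1 D=1 E=1
  A=1 B=1 C=0 D=0 E=1
  A=1 B=1 C=1 D=0 E=1
  A=1 B=1 C=1 D=1 E=0
  A=1 B=1 C=1 D=1 E=1
That's 8 in total.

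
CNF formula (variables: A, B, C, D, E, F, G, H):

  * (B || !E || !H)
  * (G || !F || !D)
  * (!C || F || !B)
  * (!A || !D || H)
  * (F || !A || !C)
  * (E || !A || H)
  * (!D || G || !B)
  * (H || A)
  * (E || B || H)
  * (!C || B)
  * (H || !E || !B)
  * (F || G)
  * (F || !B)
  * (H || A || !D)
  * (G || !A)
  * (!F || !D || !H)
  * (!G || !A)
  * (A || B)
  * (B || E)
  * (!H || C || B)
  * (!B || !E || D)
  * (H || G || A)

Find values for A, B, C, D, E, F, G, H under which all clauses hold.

A = False, B = True, C = False, D = False, E = False, F = True, G = False, H = True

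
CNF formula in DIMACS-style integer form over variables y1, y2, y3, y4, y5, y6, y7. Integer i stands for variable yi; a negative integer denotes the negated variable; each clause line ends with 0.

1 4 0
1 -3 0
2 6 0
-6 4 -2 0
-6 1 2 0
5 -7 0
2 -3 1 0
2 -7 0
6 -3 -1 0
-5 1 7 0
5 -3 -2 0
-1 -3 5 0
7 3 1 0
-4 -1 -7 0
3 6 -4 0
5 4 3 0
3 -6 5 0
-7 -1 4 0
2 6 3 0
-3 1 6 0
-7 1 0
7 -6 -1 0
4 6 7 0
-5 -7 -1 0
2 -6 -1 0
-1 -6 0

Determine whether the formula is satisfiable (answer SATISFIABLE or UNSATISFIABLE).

UNSATISFIABLE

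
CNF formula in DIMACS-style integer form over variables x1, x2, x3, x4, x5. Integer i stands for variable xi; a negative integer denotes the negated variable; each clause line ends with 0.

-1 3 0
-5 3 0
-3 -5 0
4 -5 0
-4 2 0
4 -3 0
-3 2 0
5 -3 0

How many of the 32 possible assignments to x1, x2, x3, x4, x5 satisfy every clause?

3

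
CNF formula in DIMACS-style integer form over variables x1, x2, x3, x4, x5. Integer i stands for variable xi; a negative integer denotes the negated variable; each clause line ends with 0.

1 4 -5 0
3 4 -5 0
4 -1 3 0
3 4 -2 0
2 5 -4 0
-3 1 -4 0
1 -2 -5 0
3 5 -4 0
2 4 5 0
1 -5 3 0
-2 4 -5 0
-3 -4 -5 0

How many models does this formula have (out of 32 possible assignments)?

The models are:
  x1=F x2=T x3=T x4=F x5=F
  x1=T x2=F x3=F x4=T x5=T
  x1=T x2=F x3=T x4=F x5=T
  x1=T x2=T x3=F x4=T x5=T
  x1=T x2=T x3=T x4=F x5=F
  x1=T x2=T x3=T x4=T x5=F
That's 6 in total.

6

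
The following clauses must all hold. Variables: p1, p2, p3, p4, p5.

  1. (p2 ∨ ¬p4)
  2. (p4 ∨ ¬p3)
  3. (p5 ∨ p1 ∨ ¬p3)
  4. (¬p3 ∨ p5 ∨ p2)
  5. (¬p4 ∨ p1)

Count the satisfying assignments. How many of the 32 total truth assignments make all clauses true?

12

Case analysis on p3 and p4:
  p3=1, p4=1: remaining (p1,p2,p5) ∈ {(1,1,0); (1,1,1)} — 2.
  p3=1, p4=0: a clause becomes empty — 0.
  p3=0, p4=1: remaining (p1,p2,p5) ∈ {(1,1,0); (1,1,1)} — 2.
  p3=0, p4=0: p1, p2, p5 free → 2^3 = 8.
Total: 2 + 0 + 2 + 8 = 12.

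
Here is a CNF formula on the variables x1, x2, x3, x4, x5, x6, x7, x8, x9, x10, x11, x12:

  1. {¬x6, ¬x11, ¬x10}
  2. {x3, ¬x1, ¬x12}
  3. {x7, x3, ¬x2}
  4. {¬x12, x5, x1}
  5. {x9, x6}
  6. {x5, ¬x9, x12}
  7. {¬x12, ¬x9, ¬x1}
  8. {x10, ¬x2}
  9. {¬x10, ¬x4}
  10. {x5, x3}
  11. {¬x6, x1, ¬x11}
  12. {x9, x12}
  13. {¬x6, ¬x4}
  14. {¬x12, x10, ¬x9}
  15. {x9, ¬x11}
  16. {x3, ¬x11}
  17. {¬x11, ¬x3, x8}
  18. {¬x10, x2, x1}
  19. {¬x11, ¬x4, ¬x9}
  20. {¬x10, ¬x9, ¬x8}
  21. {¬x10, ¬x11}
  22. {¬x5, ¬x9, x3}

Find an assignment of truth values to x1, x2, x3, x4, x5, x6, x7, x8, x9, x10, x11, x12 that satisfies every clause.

x1=False, x2=True, x3=True, x4=False, x5=True, x6=True, x7=True, x8=False, x9=True, x10=True, x11=False, x12=False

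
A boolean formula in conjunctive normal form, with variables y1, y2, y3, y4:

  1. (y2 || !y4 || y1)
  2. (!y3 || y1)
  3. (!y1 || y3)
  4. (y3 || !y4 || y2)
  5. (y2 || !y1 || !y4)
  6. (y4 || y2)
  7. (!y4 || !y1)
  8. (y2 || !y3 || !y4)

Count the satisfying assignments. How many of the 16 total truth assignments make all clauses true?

3

Satisfying assignments:
  y1=F y2=T y3=F y4=F
  y1=F y2=T y3=F y4=T
  y1=T y2=T y3=T y4=F
Count: 3.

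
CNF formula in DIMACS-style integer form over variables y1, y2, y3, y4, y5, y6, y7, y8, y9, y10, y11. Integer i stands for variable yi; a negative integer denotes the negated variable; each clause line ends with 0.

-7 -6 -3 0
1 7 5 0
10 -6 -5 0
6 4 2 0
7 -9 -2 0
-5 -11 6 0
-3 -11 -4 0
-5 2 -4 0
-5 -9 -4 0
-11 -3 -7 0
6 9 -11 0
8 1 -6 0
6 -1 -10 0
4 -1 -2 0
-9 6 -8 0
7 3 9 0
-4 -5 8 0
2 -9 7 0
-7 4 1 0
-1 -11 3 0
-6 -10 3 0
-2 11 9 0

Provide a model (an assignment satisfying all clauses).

y1=True, y2=False, y3=True, y4=True, y5=False, y6=True, y7=False, y8=False, y9=False, y10=False, y11=False

Try y1 = True.
Try y2 = False.
Set y3 = True and propagate.
For the remaining variables, y4 = True, y5 = False, y6 = True, y7 = False, y8 = False, y9 = False, y10 = False, y11 = False works.
Every clause has at least one true literal under this assignment.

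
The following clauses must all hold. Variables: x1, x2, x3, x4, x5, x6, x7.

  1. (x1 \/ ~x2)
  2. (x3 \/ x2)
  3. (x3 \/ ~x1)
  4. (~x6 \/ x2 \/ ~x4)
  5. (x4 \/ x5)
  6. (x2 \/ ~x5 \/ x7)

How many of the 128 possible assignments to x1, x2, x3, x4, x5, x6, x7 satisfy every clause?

Split on x2, then x1.
  x2=T, x1=T: x6, x7 free; 3 ways for (x3,x4,x5) × 2^2 = 12.
  x2=T, x1=F: a clause becomes empty — 0.
  x2=F, x1=T: 5 of the 32 assignments to (x3,x4,x5,x6,x7) work.
  x2=F, x1=F: 5 of the 32 assignments to (x3,x4,x5,x6,x7) work.
Total: 12 + 0 + 5 + 5 = 22.

22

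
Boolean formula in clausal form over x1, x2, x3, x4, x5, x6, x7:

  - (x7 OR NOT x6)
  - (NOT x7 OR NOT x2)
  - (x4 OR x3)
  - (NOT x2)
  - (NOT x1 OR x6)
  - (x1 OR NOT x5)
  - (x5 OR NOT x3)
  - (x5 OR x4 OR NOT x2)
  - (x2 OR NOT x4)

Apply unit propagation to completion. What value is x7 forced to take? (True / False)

True

Unit clause (NOT x2) sets x2 = False.
(x2 OR NOT x4): since x2 = False, the clause reduces to (NOT x4). x4 = False.
(x4 OR x3) with x4 = False leaves only x3, so x3 = True.
From (NOT x3 OR x5) and x3 = True: x5 = True.
From (x1 OR NOT x5) and x5 = True: x1 = True.
(NOT x1 OR x6): since x1 = True, the clause reduces to (x6). x6 = True.
From (x7 OR NOT x6) and x6 = True: x7 = True.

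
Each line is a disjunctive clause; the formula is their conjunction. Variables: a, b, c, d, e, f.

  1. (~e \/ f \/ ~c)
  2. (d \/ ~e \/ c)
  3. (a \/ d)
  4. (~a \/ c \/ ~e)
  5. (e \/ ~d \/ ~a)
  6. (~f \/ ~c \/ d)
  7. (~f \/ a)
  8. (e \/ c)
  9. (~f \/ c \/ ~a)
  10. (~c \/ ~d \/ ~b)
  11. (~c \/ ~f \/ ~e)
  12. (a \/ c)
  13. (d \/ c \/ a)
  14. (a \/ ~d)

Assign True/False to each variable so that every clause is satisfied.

Try a = True.
Try b = True.
Try c = True.
  then d is forced to False.
  then f is forced to False.
  then e is forced to False.
Every clause has at least one true literal under this assignment.

a=True, b=True, c=True, d=False, e=False, f=False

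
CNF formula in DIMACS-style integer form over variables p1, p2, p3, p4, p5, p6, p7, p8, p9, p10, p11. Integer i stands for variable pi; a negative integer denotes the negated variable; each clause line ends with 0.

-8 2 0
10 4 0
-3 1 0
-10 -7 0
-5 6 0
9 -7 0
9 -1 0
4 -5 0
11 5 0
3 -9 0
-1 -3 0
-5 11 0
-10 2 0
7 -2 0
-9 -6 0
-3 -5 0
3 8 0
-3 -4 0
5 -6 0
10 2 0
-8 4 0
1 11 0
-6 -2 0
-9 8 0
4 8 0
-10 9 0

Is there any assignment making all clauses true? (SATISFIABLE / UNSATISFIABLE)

p3 = True:
  propagation gives p1=True; an empty clause results — contradiction.
p3 = False:
  propagation gives p9=False, p7=False, p1=False, p2=False; an empty clause results — contradiction.
Every branch closes, so no satisfying assignment exists.

UNSATISFIABLE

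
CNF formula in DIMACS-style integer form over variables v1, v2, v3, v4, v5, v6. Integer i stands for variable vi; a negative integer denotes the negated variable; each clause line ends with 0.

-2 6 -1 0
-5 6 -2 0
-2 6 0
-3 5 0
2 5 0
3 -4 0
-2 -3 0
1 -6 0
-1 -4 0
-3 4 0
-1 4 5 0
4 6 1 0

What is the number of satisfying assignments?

Satisfying assignments:
  v1=F v2=F v3=T v4=T v5=T v6=F
  v1=T v2=F v3=F v4=F v5=T v6=F
  v1=T v2=F v3=F v4=F v5=T v6=T
  v1=T v2=T v3=F v4=F v5=T v6=T
That's 4 in total.

4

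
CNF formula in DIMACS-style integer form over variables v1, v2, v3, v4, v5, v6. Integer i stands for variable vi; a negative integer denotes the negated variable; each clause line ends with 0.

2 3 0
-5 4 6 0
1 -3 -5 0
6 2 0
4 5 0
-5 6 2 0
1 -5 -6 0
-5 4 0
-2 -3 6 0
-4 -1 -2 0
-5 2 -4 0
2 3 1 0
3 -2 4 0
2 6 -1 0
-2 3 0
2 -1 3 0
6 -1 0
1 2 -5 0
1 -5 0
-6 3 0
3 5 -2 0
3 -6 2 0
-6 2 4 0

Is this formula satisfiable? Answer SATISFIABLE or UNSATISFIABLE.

Try v1 = True.
  then v6 is forced to True.
  then v3 is forced to True.
Branch on v2: take v2 = False.
  then v4 is forced to True.
  then v5 is forced to False.
Every clause has at least one true literal under this assignment.
So v1=True  v2=False  v3=True  v4=True  v5=False  v6=True is a satisfying assignment.

SATISFIABLE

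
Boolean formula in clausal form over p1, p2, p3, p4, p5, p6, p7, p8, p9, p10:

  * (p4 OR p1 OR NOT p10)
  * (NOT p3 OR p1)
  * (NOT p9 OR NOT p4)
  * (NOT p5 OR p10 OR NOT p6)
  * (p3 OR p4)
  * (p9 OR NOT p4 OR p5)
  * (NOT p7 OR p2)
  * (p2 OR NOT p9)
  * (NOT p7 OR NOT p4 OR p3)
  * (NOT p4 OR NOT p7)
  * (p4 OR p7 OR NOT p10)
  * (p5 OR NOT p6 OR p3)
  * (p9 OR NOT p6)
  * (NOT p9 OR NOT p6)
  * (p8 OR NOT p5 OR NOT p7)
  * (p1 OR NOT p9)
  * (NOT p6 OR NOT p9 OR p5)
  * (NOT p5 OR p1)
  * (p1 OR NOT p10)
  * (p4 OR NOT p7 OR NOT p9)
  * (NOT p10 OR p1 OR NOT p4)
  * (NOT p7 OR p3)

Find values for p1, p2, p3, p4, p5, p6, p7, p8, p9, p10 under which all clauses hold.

p1 = T, p2 = T, p3 = T, p4 = F, p5 = F, p6 = F, p7 = F, p8 = T, p9 = T, p10 = F

Check each clause:
  1. (NOT p10 OR p4 OR p1) — p1 is true.
  2. (p1 OR NOT p3) — p1 is true.
  3. (NOT p4 OR NOT p9) — NOT p4 is true.
  4. (p10 OR NOT p6 OR NOT p5) — NOT p6 is true.
  5. (p4 OR p3) — p3 is true.
  6. (p9 OR p5 OR NOT p4) — p9 is true.
  7. (p2 OR NOT p7) — NOT p7 is true.
  8. (p2 OR NOT p9) — p2 is true.
  9. (p3 OR NOT p4 OR NOT p7) — NOT p7 is true.
  10. (NOT p7 OR NOT p4) — NOT p7 is true.
  11. (p4 OR NOT p10 OR p7) — NOT p10 is true.
  12. (NOT p6 OR p3 OR p5) — NOT p6 is true.
  13. (p9 OR NOT p6) — p9 is true.
  14. (NOT p9 OR NOT p6) — NOT p6 is true.
  15. (p8 OR NOT p7 OR NOT p5) — p8 is true.
  16. (NOT p9 OR p1) — p1 is true.
  17. (NOT p6 OR NOT p9 OR p5) — NOT p6 is true.
  18. (NOT p5 OR p1) — p1 is true.
  19. (NOT p10 OR p1) — p1 is true.
  20. (NOT p9 OR p4 OR NOT p7) — NOT p7 is true.
  21. (p1 OR NOT p10 OR NOT p4) — p1 is true.
  22. (NOT p7 OR p3) — NOT p7 is true.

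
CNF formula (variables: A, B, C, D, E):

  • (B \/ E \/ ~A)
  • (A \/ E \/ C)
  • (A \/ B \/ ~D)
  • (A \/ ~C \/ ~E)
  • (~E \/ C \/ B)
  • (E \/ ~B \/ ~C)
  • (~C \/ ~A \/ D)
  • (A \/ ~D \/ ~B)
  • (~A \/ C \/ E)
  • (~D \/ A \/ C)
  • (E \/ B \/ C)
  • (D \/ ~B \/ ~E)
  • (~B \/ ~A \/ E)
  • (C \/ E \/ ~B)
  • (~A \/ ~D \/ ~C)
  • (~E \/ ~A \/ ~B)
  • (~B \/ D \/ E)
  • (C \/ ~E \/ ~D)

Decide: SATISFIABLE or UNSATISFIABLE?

SATISFIABLE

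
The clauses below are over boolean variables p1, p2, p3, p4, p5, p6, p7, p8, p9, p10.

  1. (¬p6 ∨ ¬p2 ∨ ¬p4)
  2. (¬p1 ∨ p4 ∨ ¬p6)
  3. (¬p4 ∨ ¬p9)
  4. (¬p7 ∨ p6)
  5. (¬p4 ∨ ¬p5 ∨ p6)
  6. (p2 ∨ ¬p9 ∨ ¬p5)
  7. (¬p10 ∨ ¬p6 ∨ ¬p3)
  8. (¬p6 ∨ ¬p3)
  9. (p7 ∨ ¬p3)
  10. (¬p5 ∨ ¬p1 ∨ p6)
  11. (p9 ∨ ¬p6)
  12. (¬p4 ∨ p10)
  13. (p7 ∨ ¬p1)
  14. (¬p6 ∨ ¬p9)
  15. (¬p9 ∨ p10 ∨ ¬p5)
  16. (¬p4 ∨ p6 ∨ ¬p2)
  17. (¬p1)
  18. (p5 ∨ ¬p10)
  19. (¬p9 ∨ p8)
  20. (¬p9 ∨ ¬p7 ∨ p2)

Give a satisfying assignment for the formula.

p1=F, p2=T, p3=F, p4=F, p5=T, p6=F, p7=F, p8=T, p9=F, p10=F

(¬p1) is a unit clause, so p1 = False.
Pure literal: p3 appears only negated; assign p3 = False.
Pure literal: p4 appears only negated; assign p4 = False.
Try p2 = True.
The remaining clauses are satisfied by p5 = True, p6 = False, p7 = False, p8 = True, p9 = False, p10 = False.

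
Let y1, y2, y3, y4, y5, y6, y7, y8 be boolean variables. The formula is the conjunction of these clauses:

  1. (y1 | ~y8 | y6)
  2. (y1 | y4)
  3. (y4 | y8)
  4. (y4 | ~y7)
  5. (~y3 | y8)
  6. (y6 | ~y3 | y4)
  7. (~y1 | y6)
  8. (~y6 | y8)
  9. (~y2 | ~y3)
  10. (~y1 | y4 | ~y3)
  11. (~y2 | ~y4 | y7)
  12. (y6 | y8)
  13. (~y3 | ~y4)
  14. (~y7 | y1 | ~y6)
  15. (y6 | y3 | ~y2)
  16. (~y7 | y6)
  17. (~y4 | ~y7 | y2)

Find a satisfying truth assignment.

y1=T, y2=F, y3=F, y4=F, y5=F, y6=T, y7=F, y8=T

Try y1 = True.
  then y6 is forced to True.
  then y8 is forced to True.
Try y2 = False.
Branch on y3: take y3 = False.
For the remaining variables, y4 = False, y5 = False, y7 = False works.
Check each clause:
  1. (y1 | y6 | ~y8) — y1 is true.
  2. (y1 | y4) — y1 is true.
  3. (y8 | y4) — y8 is true.
  4. (~y7 | y4) — ~y7 is true.
  5. (~y3 | y8) — y8 is true.
  6. (~y3 | y6 | y4) — ~y3 is true.
  7. (y6 | ~y1) — y6 is true.
  8. (~y6 | y8) — y8 is true.
  9. (~y3 | ~y2) — ~y3 is true.
  10. (~y1 | ~y3 | y4) — ~y3 is true.
  11. (~y4 | ~y2 | y7) — ~y4 is true.
  12. (y6 | y8) — y8 is true.
  13. (~y3 | ~y4) — ~y4 is true.
  14. (~y7 | ~y6 | y1) — ~y7 is true.
  15. (y3 | ~y2 | y6) — y6 is true.
  16. (~y7 | y6) — ~y7 is true.
  17. (~y4 | y2 | ~y7) — ~y7 is true.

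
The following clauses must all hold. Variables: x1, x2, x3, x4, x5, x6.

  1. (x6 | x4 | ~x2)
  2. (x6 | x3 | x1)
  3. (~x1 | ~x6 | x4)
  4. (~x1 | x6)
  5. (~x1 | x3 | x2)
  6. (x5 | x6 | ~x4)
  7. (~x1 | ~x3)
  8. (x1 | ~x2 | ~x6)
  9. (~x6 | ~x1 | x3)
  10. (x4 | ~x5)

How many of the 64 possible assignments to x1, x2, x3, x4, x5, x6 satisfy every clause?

9

Case analysis on x1 and x6:
  x1=T, x6=T: a clause becomes empty — 0.
  x1=T, x6=F: a clause becomes empty — 0.
  x1=F, x6=T: x3 free; 3 ways for (x2,x4,x5) × 2^1 = 6.
  x1=F, x6=F: remaining (x2,x3,x4,x5) ∈ {(F,T,F,F); (F,T,T,T); (T,T,T,T)} — 3.
Total: 0 + 0 + 6 + 3 = 9.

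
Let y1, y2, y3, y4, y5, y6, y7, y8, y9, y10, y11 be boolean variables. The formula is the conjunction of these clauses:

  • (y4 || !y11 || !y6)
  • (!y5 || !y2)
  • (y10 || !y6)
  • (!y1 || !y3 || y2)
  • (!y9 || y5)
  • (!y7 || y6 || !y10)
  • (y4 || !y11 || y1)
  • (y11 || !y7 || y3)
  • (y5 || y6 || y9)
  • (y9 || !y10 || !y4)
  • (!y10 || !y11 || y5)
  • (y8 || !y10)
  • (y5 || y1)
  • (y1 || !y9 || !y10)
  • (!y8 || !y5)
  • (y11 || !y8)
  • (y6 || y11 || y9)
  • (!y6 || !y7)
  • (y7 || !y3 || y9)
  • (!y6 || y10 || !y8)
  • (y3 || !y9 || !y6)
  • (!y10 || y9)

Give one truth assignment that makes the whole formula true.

Try y1 = False.
  then y5 is forced to True.
  then y2 is forced to False.
  then y8 is forced to False.
  then y10 is forced to False.
  then y6 is forced to False.
The remaining clauses are satisfied by y3 = True, y4 = True, y7 = True, y9 = True, y11 = True.
Every clause has at least one true literal under this assignment.

y1 = False, y2 = False, y3 = True, y4 = True, y5 = True, y6 = False, y7 = True, y8 = False, y9 = True, y10 = False, y11 = True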